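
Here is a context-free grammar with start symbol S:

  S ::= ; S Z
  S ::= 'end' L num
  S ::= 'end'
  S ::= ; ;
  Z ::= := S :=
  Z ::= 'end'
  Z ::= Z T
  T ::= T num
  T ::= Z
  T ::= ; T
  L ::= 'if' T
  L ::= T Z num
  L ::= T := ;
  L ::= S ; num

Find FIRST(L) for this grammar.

{ 'end', 'if', :=, ; }

L ::= 'if' T contributes {'if'}.
From L ::= T Z num: add FIRST(T) = { 'end', :=, ; }.
From L ::= T := ;: add FIRST(T) = { 'end', :=, ; }.
From L ::= S ; num: add FIRST(S) = { 'end', ; }.
Union: FIRST(L) = { 'end', 'if', :=, ; }.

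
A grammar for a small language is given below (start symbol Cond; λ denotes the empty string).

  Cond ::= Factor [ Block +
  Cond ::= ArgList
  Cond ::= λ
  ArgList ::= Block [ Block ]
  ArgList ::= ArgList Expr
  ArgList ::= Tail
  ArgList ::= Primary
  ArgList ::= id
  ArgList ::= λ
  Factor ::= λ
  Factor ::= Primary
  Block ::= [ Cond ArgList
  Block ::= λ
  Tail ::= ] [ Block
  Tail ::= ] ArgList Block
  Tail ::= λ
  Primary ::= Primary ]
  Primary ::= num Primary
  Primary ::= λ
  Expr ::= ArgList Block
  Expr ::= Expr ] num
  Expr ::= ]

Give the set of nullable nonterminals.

Directly nullable (have an λ-production): Cond, ArgList, Factor, Block, Tail, Primary.
Expr ::= ArgList Block with every symbol nullable, so Expr is nullable.

{ ArgList, Block, Cond, Expr, Factor, Primary, Tail }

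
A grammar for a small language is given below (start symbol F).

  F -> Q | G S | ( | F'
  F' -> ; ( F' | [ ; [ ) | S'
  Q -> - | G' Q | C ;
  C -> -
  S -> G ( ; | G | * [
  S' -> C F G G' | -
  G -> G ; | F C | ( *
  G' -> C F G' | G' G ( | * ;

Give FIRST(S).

{ (, *, -, ;, [ }

From S -> G ( ;: add FIRST(G) = { (, *, -, ;, [ }.
From S -> G: add FIRST(G) = { (, *, -, ;, [ }.
S -> * [ contributes {*}.
Union: FIRST(S) = { (, *, -, ;, [ }.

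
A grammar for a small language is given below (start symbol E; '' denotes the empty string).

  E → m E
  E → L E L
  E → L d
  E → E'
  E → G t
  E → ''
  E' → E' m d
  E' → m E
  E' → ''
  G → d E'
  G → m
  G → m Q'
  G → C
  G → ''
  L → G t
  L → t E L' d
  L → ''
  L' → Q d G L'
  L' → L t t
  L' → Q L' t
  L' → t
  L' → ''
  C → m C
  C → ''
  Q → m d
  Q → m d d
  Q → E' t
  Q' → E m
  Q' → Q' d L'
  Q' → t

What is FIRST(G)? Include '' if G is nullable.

G → d E' contributes {d}.
G → m contributes {m}.
G → m Q' contributes {m}.
From G → C: add FIRST(C) = { m, '' } (including '' since C is nullable).
G → '' contributes ''.
Union: FIRST(G) = { d, m, '' }.

{ d, m, '' }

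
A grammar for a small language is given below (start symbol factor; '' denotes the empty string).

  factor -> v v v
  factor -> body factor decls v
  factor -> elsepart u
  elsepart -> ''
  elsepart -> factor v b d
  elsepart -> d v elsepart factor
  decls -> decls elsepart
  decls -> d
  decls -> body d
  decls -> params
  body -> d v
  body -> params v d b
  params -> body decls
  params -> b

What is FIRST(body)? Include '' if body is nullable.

{ b, d }

body -> d v contributes {d}.
From body -> params v d b: add FIRST(params) = { b, d }.
Union: FIRST(body) = { b, d }.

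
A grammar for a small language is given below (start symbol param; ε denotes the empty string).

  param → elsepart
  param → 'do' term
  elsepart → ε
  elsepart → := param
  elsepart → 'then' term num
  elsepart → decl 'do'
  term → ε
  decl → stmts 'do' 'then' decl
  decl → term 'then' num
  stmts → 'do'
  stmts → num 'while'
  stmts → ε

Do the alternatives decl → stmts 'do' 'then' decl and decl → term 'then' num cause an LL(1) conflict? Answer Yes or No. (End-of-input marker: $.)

No

FIRST(stmts 'do' 'then' decl) = { 'do', num } and FIRST(term 'then' num) = { 'then' }.
The FIRST sets are disjoint and neither alternative is nullable — no conflict.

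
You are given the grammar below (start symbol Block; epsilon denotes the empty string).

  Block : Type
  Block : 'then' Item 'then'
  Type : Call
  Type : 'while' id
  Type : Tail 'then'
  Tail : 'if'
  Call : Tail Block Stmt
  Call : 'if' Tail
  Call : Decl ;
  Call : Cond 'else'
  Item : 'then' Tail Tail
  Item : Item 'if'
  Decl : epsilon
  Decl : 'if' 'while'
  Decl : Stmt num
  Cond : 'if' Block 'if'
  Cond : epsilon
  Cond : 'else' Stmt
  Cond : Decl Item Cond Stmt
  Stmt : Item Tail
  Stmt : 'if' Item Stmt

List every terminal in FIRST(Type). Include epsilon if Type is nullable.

From Type : Call: add FIRST(Call) = { 'else', 'if', 'then', ; }.
Type : 'while' id contributes {'while'}.
From Type : Tail 'then': add FIRST(Tail) = { 'if' }.
Union: FIRST(Type) = { 'else', 'if', 'then', 'while', ; }.

{ 'else', 'if', 'then', 'while', ; }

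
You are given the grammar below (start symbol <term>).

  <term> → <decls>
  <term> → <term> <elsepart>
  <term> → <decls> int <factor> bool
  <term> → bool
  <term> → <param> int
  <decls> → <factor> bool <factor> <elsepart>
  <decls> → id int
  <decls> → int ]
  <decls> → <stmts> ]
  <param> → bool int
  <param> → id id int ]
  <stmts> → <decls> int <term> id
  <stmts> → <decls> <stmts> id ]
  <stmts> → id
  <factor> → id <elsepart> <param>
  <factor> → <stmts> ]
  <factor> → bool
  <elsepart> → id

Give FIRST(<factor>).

{ bool, id, int }

<factor> → id <elsepart> <param> contributes {id}.
From <factor> → <stmts> ]: add FIRST(<stmts>) = { bool, id, int }.
<factor> → bool contributes {bool}.
Union: FIRST(<factor>) = { bool, id, int }.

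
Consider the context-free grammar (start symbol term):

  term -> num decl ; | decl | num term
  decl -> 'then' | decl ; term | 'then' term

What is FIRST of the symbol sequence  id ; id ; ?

id is a terminal; add {id} and stop.

{ id }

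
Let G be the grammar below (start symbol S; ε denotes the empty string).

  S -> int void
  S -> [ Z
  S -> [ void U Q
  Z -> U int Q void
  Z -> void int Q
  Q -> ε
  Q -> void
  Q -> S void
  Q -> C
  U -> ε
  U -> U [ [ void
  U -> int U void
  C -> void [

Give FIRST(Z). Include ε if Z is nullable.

{ [, int, void }

From Z -> U int Q void: U nullable, take FIRST(U) ∪ {int} = { [, int }.
Z -> void int Q contributes {void}.
Union: FIRST(Z) = { [, int, void }.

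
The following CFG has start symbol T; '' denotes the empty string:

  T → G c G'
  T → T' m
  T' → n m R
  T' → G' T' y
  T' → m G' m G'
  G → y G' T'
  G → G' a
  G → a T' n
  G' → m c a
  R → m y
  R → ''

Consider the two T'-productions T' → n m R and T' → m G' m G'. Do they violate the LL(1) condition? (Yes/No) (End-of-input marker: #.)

No

FIRST(n m R) = { n } and FIRST(m G' m G') = { m }.
The FIRST sets are disjoint and neither alternative is nullable — no conflict.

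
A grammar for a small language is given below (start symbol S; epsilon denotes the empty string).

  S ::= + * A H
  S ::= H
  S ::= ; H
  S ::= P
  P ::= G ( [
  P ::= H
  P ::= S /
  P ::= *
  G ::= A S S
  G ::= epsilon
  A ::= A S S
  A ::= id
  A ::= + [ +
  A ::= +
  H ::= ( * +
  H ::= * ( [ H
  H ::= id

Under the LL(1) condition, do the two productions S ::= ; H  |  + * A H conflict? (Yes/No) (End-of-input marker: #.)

FIRST(; H) = { ; } and FIRST(+ * A H) = { + }.
The FIRST sets are disjoint and neither alternative is nullable — no conflict.

No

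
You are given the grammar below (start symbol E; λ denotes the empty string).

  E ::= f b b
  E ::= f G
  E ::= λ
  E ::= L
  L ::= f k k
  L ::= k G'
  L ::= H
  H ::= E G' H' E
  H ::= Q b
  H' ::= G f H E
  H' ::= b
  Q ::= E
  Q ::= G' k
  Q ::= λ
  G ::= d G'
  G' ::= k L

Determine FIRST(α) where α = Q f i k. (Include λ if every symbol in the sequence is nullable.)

{ b, f, k }

Add FIRST(Q)\{λ} = { b, f, k }; Q is nullable, continue.
f is a terminal; add {f} and stop.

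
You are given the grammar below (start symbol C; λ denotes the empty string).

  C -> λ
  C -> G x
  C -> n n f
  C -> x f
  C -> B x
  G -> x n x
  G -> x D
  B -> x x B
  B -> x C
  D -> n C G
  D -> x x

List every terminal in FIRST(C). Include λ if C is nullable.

{ n, x, λ }

C -> λ contributes λ.
From C -> G x: add FIRST(G) = { x }.
C -> n n f contributes {n}.
C -> x f contributes {x}.
From C -> B x: add FIRST(B) = { x }.
Union: FIRST(C) = { n, x, λ }.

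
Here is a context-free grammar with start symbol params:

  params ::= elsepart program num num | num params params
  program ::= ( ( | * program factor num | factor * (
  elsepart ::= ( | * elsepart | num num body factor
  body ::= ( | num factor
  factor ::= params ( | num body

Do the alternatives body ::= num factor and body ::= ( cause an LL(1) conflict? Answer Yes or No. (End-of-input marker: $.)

No

FIRST(num factor) = { num } and FIRST(() = { ( }.
The FIRST sets are disjoint and neither alternative is nullable — no conflict.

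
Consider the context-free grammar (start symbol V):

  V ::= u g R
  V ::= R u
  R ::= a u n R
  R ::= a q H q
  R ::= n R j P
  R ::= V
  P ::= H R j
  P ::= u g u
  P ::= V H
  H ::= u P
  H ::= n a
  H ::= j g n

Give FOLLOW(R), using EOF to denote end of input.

{ EOF, j, n, u }

In V ::= u g R: R is at the end, add FOLLOW(V) = { EOF, j, n, u }.
In V ::= R u: add FIRST(u) = { u }.
In R ::= a u n R: R is at the end, add FOLLOW(R) = { EOF, j, n, u }.
In R ::= n R j P: add FIRST(j P) = { j }.
In P ::= H R j: add FIRST(j) = { j }.
Union: FOLLOW(R) = { EOF, j, n, u }.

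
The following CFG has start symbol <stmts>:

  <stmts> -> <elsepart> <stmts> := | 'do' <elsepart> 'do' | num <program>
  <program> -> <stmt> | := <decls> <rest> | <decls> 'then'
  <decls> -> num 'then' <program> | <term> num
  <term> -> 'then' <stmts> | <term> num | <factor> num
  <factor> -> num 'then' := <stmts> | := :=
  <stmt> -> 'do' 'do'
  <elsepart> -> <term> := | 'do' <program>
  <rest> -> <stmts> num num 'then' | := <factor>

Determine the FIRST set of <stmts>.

From <stmts> -> <elsepart> <stmts> :=: add FIRST(<elsepart>) = { 'do', 'then', :=, num }.
<stmts> -> 'do' <elsepart> 'do' contributes {'do'}.
<stmts> -> num <program> contributes {num}.
Union: FIRST(<stmts>) = { 'do', 'then', :=, num }.

{ 'do', 'then', :=, num }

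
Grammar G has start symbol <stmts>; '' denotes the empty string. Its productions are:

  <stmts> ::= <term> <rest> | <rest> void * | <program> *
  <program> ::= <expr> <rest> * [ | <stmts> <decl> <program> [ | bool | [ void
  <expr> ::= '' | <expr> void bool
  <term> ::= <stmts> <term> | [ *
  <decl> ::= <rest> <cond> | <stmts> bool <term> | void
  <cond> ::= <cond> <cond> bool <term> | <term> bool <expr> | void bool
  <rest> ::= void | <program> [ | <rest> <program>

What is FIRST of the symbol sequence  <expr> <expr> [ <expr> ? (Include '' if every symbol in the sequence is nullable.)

{ [, void }

Add FIRST(<expr>)\{''} = { void }; <expr> is nullable, continue.
Add FIRST(<expr>)\{''} = { void }; <expr> is nullable, continue.
[ is a terminal; add {[} and stop.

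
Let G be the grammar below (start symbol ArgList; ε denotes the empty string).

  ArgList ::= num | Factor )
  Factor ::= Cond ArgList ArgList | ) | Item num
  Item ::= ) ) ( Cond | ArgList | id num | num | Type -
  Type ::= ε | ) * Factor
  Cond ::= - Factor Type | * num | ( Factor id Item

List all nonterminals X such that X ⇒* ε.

{ Type }

Directly nullable (have an ε-production): Type.
No other nonterminal has a production whose RHS symbols are all nullable.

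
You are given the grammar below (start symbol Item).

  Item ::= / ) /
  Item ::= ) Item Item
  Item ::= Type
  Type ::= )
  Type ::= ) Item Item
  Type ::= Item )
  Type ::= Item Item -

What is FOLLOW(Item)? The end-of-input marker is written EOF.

Item is the start symbol, so EOF ∈ FOLLOW(Item).
In Item ::= ) Item Item: add FIRST(Item) = { ), / }.
In Item ::= ) Item Item: Item is at the end, add FOLLOW(Item) = { EOF, ), -, / }.
In Type ::= ) Item Item: add FIRST(Item) = { ), / }.
In Type ::= ) Item Item: Item is at the end, add FOLLOW(Type) = { EOF, ), -, / }.
In Type ::= Item ): add FIRST()) = { ) }.
In Type ::= Item Item -: add FIRST(Item -) = { ), / }.
In Type ::= Item Item -: add FIRST(-) = { - }.
Union: FOLLOW(Item) = { EOF, ), -, / }.

{ EOF, ), -, / }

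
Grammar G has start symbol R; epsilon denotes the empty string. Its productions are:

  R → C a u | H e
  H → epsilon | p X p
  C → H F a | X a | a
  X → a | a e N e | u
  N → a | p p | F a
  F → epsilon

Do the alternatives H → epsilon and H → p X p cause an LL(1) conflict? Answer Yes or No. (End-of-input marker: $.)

FIRST(epsilon) = { epsilon } and FIRST(p X p) = { p }.
The first is nullable but FOLLOW(H) = { a, e } is disjoint from FIRST of the second.

No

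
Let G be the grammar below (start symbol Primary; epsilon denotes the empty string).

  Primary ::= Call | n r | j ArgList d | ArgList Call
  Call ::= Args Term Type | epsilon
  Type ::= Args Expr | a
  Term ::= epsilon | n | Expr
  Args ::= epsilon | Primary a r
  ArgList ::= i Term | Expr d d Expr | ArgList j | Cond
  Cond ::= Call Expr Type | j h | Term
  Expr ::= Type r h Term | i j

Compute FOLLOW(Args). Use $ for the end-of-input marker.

In Call ::= Args Term Type: add FIRST(Term Type) = { a, i, j, n }.
In Type ::= Args Expr: add FIRST(Expr) = { a, i, j, n }.
Union: FOLLOW(Args) = { a, i, j, n }.

{ a, i, j, n }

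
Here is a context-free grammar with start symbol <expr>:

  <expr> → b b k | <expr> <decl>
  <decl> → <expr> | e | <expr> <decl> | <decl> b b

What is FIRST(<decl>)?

From <decl> → <expr>: add FIRST(<expr>) = { b }.
<decl> → e contributes {e}.
From <decl> → <expr> <decl>: add FIRST(<expr>) = { b }.
From <decl> → <decl> b b: add FIRST(<decl>) = { b, e }.
Union: FIRST(<decl>) = { b, e }.

{ b, e }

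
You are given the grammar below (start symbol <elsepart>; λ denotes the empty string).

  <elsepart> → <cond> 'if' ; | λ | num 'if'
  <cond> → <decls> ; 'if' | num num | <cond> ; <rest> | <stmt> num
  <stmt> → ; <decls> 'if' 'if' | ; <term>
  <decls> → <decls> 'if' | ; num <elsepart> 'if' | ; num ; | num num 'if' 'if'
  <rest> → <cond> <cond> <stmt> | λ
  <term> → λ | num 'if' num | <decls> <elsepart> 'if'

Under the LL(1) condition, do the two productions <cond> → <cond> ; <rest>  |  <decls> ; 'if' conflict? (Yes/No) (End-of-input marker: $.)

FIRST(<cond> ; <rest>) = { ;, num } and FIRST(<decls> ; 'if') = { ;, num }.
Both contain ;, so the two alternatives are not disjoint — LL(1) conflict.

Yes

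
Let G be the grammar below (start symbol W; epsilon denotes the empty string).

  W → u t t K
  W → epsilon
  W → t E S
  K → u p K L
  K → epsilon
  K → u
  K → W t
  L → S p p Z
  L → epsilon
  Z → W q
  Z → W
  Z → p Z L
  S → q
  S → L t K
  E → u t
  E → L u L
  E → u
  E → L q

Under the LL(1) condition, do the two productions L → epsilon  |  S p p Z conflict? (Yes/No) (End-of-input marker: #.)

Yes

FIRST(epsilon) = { epsilon } and FIRST(S p p Z) = { q, t }.
The first alternative is nullable and FOLLOW(L) = { #, p, q, t, u } shares q with FIRST of the second — conflict.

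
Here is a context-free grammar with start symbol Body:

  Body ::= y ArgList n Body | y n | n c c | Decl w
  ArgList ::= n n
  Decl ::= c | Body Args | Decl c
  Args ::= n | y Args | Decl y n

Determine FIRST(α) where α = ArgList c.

{ n }

Add FIRST(ArgList) = { n }; ArgList is not nullable, stop.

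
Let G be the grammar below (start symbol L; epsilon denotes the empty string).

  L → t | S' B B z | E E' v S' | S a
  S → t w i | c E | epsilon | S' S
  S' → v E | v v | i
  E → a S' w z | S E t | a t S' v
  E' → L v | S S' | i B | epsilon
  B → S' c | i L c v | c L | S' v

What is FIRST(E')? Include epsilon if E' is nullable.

From E' → L v: add FIRST(L) = { a, c, i, t, v }.
From E' → S S': S nullable, take FIRST(S) ∪ FIRST(S') = { c, i, t, v }.
E' → i B contributes {i}.
E' → epsilon contributes epsilon.
Union: FIRST(E') = { a, c, i, t, v, epsilon }.

{ a, c, i, t, v, epsilon }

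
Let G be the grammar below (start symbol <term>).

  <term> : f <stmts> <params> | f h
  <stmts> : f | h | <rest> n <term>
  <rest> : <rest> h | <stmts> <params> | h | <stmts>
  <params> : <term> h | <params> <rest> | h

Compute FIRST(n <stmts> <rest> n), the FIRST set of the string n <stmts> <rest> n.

{ n }

n is a terminal; add {n} and stop.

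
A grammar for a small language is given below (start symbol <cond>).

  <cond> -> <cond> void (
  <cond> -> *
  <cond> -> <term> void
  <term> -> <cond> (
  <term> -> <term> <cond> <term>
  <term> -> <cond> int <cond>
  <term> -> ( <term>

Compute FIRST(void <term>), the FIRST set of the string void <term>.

void is a terminal; add {void} and stop.

{ void }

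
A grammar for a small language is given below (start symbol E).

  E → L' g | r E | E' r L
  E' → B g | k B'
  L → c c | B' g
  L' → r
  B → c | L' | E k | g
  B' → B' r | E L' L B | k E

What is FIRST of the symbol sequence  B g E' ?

Add FIRST(B) = { c, g, k, r }; B is not nullable, stop.

{ c, g, k, r }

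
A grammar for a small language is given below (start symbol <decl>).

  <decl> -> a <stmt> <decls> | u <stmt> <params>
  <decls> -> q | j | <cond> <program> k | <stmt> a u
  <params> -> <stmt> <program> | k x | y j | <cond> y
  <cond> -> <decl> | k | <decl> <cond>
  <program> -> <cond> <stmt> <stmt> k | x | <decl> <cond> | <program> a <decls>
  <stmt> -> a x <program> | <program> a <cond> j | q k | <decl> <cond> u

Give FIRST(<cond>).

{ a, k, u }

From <cond> -> <decl>: add FIRST(<decl>) = { a, u }.
<cond> -> k contributes {k}.
From <cond> -> <decl> <cond>: add FIRST(<decl>) = { a, u }.
Union: FIRST(<cond>) = { a, k, u }.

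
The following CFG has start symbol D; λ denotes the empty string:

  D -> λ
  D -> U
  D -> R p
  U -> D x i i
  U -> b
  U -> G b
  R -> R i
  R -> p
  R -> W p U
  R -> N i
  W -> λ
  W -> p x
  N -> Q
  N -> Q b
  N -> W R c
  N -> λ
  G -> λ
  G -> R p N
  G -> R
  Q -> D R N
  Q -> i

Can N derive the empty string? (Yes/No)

Yes

N has an λ-production, so N ⇒ λ.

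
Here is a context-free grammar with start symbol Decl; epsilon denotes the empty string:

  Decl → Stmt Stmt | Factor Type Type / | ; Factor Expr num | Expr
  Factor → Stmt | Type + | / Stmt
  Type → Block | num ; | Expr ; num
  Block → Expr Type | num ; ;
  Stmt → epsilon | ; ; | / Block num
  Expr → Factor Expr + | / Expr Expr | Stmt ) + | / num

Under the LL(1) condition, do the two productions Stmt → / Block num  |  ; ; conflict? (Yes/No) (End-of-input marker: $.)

No

FIRST(/ Block num) = { / } and FIRST(; ;) = { ; }.
The FIRST sets are disjoint and neither alternative is nullable — no conflict.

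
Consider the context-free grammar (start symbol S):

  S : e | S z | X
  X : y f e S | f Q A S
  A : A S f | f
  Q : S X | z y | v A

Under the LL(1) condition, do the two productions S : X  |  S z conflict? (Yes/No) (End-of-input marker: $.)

FIRST(X) = { f, y } and FIRST(S z) = { e, f, y }.
Both contain f, so the two alternatives are not disjoint — LL(1) conflict.

Yes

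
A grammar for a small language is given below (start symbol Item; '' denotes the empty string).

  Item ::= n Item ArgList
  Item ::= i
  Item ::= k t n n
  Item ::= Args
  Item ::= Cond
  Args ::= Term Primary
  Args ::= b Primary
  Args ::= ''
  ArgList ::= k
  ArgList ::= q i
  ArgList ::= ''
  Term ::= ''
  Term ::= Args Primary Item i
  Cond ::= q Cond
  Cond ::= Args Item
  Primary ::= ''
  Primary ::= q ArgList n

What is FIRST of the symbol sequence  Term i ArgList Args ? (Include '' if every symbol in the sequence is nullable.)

{ b, i, k, n, q }

Add FIRST(Term)\{''} = { b, i, k, n, q }; Term is nullable, continue.
i is a terminal; add {i} and stop.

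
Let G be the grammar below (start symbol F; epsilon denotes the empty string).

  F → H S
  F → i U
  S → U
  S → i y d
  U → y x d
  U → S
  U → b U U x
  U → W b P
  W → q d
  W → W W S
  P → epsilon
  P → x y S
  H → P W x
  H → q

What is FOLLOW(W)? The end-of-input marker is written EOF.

In U → W b P: add FIRST(b P) = { b }.
In W → W W S: add FIRST(W S) = { q }.
In W → W W S: add FIRST(S) = { b, i, q, y }.
In H → P W x: add FIRST(x) = { x }.
Union: FOLLOW(W) = { b, i, q, x, y }.

{ b, i, q, x, y }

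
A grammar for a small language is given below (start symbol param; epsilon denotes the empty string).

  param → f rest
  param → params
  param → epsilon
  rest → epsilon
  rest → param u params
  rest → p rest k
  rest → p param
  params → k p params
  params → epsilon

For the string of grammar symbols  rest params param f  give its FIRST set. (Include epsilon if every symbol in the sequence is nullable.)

{ f, k, p, u }

Add FIRST(rest)\{epsilon} = { f, k, p, u }; rest is nullable, continue.
Add FIRST(params)\{epsilon} = { k }; params is nullable, continue.
Add FIRST(param)\{epsilon} = { f, k }; param is nullable, continue.
f is a terminal; add {f} and stop.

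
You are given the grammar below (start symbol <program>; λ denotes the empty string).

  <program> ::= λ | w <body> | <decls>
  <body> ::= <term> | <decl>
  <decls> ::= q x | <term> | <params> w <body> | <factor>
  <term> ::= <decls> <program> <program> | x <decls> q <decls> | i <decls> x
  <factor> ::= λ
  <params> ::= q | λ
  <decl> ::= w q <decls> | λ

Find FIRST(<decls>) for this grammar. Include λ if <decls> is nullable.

<decls> ::= q x contributes {q}.
From <decls> ::= <term>: add FIRST(<term>) = { i, q, w, x, λ } (including λ since <term> is nullable).
From <decls> ::= <params> w <body>: <params> nullable, take FIRST(<params>) ∪ {w} = { q, w }.
From <decls> ::= <factor>: add FIRST(<factor>) = { λ } (including λ since <factor> is nullable).
Union: FIRST(<decls>) = { i, q, w, x, λ }.

{ i, q, w, x, λ }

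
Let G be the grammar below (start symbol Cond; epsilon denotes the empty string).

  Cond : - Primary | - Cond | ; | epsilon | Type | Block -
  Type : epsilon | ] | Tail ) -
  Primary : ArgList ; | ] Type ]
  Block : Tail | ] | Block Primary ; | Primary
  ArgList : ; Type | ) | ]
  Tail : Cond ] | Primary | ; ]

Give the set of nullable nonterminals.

{ Cond, Type }

Directly nullable (have an epsilon-production): Cond, Type.
No other nonterminal has a production whose RHS symbols are all nullable.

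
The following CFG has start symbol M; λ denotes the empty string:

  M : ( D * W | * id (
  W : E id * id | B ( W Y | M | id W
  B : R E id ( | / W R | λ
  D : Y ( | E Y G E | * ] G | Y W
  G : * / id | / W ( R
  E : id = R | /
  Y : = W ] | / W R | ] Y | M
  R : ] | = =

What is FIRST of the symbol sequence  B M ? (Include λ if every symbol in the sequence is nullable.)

Add FIRST(B)\{λ} = { /, =, ] }; B is nullable, continue.
Add FIRST(M) = { (, * }; M is not nullable, stop.

{ (, *, /, =, ] }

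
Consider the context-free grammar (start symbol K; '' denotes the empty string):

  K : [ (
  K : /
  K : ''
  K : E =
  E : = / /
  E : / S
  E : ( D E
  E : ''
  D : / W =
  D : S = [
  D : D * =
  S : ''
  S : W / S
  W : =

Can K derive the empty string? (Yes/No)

Yes

K has an ''-production, so K ⇒ ''.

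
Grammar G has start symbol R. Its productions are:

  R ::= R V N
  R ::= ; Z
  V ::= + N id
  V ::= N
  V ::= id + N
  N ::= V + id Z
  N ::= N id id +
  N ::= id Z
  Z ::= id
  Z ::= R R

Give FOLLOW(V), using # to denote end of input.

In R ::= R V N: add FIRST(N) = { +, id }.
In N ::= V + id Z: add FIRST(+ id Z) = { + }.
Union: FOLLOW(V) = { +, id }.

{ +, id }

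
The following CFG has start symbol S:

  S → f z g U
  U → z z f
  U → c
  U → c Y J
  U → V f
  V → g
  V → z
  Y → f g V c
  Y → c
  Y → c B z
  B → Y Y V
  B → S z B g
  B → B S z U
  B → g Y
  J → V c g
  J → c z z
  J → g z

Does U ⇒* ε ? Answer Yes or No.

No nonterminal in this grammar is nullable.
No production of U has an RHS whose symbols are all nullable, so U is not nullable.

No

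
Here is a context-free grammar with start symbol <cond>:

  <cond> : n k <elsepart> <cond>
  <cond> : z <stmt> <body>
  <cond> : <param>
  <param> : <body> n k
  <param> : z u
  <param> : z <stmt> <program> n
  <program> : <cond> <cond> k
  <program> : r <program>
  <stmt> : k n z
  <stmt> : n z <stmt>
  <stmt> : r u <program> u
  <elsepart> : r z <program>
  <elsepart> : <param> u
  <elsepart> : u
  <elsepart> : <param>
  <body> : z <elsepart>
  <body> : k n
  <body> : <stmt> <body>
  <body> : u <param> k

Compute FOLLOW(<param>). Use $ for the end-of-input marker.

{ $, k, n, r, u, z }

In <cond> : <param>: <param> is at the end, add FOLLOW(<cond>) = { $, k, n, r, u, z }.
In <elsepart> : <param> u: add FIRST(u) = { u }.
In <elsepart> : <param>: <param> is at the end, add FOLLOW(<elsepart>) = { $, k, n, r, u, z }.
In <body> : u <param> k: add FIRST(k) = { k }.
Union: FOLLOW(<param>) = { $, k, n, r, u, z }.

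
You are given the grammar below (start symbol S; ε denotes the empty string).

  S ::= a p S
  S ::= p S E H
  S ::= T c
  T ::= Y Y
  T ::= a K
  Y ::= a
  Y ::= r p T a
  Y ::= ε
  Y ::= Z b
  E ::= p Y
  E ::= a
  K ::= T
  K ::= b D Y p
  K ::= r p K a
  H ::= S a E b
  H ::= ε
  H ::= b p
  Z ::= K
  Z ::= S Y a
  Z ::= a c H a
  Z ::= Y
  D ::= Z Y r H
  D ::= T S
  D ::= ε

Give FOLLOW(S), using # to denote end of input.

S is the start symbol, so # ∈ FOLLOW(S).
In S ::= a p S: S is at the end, add FOLLOW(S) = { #, a, b, c, p, r }.
In S ::= p S E H: add FIRST(E H) = { a, p }.
In H ::= S a E b: add FIRST(a E b) = { a }.
In Z ::= S Y a: add FIRST(Y a) = { a, b, c, p, r }.
In D ::= T S: S is at the end, add FOLLOW(D) = { a, b, c, p, r }.
Union: FOLLOW(S) = { #, a, b, c, p, r }.

{ #, a, b, c, p, r }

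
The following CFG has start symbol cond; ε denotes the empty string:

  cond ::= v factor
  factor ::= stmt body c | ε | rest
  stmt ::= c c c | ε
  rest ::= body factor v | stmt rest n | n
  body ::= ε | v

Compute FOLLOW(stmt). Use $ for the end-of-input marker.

{ c, n, v }

In factor ::= stmt body c: add FIRST(body c) = { c, v }.
In rest ::= stmt rest n: add FIRST(rest n) = { c, n, v }.
Union: FOLLOW(stmt) = { c, n, v }.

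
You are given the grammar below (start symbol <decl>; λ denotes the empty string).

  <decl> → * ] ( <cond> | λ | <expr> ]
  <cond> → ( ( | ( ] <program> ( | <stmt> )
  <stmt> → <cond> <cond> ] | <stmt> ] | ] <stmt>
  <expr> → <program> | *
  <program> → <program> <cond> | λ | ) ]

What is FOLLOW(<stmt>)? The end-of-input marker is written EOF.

{ ), ] }

In <cond> → <stmt> ): add FIRST()) = { ) }.
In <stmt> → <stmt> ]: add FIRST(]) = { ] }.
In <stmt> → ] <stmt>: <stmt> is at the end, add FOLLOW(<stmt>) = { ), ] }.
Union: FOLLOW(<stmt>) = { ), ] }.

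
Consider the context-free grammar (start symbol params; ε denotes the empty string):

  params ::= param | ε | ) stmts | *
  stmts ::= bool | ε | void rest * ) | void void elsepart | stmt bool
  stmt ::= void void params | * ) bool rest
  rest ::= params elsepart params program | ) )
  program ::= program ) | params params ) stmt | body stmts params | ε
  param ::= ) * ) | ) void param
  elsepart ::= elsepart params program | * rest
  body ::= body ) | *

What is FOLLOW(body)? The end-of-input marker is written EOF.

{ EOF, ), *, bool, void }

In program ::= body stmts params: add FIRST(stmts params)\{ε} = { ), *, bool, void }.
  Since stmts params is nullable, also add FOLLOW(program) = { EOF, ), *, bool }.
In body ::= body ): add FIRST()) = { ) }.
Union: FOLLOW(body) = { EOF, ), *, bool, void }.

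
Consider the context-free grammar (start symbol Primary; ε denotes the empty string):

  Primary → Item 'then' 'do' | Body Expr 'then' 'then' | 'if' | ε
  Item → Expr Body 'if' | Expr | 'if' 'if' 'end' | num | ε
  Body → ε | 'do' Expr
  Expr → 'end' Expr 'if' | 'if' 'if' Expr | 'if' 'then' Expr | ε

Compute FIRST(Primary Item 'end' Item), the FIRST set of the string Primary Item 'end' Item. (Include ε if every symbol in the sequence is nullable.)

Add FIRST(Primary)\{ε} = { 'do', 'end', 'if', 'then', num }; Primary is nullable, continue.
Add FIRST(Item)\{ε} = { 'do', 'end', 'if', num }; Item is nullable, continue.
'end' is a terminal; add {'end'} and stop.

{ 'do', 'end', 'if', 'then', num }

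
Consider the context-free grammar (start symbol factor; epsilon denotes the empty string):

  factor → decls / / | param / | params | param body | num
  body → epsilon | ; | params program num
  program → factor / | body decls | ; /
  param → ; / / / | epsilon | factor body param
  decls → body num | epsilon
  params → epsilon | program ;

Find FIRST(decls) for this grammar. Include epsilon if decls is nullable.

From decls → body num: body nullable, take FIRST(body) ∪ {num} = { /, ;, num }.
decls → epsilon contributes epsilon.
Union: FIRST(decls) = { /, ;, num, epsilon }.

{ /, ;, num, epsilon }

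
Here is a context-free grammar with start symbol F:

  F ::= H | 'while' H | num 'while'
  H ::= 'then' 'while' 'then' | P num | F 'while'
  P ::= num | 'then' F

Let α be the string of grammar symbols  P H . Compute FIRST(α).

{ 'then', num }

Add FIRST(P) = { 'then', num }; P is not nullable, stop.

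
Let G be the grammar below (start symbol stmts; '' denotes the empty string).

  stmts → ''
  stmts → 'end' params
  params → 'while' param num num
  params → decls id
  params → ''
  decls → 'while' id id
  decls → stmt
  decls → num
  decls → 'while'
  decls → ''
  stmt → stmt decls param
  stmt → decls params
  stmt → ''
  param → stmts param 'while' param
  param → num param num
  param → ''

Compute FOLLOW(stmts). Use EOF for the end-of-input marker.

{ EOF, 'end', 'while', num }

stmts is the start symbol, so EOF ∈ FOLLOW(stmts).
In param → stmts param 'while' param: add FIRST(param 'while' param) = { 'end', 'while', num }.
Union: FOLLOW(stmts) = { EOF, 'end', 'while', num }.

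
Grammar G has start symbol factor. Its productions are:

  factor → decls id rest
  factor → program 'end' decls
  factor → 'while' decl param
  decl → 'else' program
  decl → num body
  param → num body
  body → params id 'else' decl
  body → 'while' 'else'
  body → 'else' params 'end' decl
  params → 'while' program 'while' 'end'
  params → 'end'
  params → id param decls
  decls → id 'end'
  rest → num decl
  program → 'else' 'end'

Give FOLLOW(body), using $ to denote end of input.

{ $, id, num }

In decl → num body: body is at the end, add FOLLOW(decl) = { $, id, num }.
In param → num body: body is at the end, add FOLLOW(param) = { $, id }.
Union: FOLLOW(body) = { $, id, num }.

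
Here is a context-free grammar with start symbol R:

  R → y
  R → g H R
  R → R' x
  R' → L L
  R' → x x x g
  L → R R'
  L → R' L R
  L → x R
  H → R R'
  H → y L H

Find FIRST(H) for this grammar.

From H → R R': add FIRST(R) = { g, x, y }.
H → y L H contributes {y}.
Union: FIRST(H) = { g, x, y }.

{ g, x, y }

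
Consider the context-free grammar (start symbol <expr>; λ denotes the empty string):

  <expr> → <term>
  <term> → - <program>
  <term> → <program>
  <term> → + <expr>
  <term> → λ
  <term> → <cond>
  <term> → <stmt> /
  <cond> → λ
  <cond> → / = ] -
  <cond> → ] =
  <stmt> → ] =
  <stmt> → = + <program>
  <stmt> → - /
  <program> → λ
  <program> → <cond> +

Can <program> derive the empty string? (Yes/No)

Yes

<program> has an λ-production, so <program> ⇒ λ.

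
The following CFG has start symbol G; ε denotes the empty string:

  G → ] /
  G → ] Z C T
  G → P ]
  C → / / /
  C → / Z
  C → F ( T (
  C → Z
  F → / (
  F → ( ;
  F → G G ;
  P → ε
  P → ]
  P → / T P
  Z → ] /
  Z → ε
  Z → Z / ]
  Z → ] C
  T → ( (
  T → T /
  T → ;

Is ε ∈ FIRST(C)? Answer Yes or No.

Yes

C → Z and each of Z is nullable, so C ⇒* ε.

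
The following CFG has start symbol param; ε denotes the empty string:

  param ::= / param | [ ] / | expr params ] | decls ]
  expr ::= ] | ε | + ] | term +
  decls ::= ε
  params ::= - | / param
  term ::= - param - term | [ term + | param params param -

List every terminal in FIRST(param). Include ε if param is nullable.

{ +, -, /, [, ] }

param ::= / param contributes {/}.
param ::= [ ] / contributes {[}.
From param ::= expr params ]: expr nullable, take FIRST(expr) ∪ FIRST(params) = { +, -, /, [, ] }.
From param ::= decls ]: decls nullable, take FIRST(decls) ∪ {]} = { ] }.
Union: FIRST(param) = { +, -, /, [, ] }.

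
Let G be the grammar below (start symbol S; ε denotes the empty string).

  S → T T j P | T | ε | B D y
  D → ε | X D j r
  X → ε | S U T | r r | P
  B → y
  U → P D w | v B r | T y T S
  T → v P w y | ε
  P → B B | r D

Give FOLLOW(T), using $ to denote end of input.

{ $, j, r, v, y }

In S → T T j P: add FIRST(T j P) = { j, v }.
In S → T T j P: add FIRST(j P) = { j }.
In S → T: T is at the end, add FOLLOW(S) = { $, j, r, v, y }.
In X → S U T: T is at the end, add FOLLOW(X) = { j, r, v, y }.
In U → T y T S: add FIRST(y T S) = { y }.
In U → T y T S: add FIRST(S)\{ε} = { j, v, y }.
  Since S is nullable, also add FOLLOW(U) = { j, r, v, y }.
Union: FOLLOW(T) = { $, j, r, v, y }.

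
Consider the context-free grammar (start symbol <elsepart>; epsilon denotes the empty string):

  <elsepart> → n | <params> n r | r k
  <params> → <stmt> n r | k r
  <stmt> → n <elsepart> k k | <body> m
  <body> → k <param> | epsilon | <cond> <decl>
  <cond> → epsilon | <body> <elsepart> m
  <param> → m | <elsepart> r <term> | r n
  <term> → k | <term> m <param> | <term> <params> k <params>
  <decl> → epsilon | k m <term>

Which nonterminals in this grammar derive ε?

{ <body>, <cond>, <decl> }

Directly nullable (have an epsilon-production): <body>, <cond>, <decl>.
No other nonterminal has a production whose RHS symbols are all nullable.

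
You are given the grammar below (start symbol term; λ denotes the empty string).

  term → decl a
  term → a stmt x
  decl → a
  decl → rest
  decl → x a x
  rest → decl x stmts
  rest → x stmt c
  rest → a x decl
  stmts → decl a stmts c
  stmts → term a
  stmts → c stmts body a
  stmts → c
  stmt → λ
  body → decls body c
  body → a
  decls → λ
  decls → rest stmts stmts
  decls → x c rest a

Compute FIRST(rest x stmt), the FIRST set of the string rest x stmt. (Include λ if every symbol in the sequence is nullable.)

Add FIRST(rest) = { a, x }; rest is not nullable, stop.

{ a, x }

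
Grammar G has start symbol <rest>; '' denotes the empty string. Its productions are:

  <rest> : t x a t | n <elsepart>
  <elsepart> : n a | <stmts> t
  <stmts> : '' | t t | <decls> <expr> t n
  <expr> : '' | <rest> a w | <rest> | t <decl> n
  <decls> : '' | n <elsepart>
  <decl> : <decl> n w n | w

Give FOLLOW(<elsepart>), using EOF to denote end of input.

{ EOF, a, n, t }

In <rest> : n <elsepart>: <elsepart> is at the end, add FOLLOW(<rest>) = { EOF, a, t }.
In <decls> : n <elsepart>: <elsepart> is at the end, add FOLLOW(<decls>) = { n, t }.
Union: FOLLOW(<elsepart>) = { EOF, a, n, t }.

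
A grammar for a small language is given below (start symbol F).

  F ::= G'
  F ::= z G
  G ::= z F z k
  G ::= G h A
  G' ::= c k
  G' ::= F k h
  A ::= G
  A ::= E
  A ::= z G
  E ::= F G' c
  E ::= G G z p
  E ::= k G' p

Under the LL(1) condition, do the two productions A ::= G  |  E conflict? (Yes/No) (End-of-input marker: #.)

FIRST(G) = { z } and FIRST(E) = { c, k, z }.
Both contain z, so the two alternatives are not disjoint — LL(1) conflict.

Yes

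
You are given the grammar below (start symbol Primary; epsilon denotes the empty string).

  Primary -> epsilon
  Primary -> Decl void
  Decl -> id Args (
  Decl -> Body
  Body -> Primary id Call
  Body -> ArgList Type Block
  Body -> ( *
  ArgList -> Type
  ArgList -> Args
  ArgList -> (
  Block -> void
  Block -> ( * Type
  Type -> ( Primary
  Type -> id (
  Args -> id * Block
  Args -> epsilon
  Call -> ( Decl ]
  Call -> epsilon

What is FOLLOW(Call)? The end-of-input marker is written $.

{ ], void }

In Body -> Primary id Call: Call is at the end, add FOLLOW(Body) = { ], void }.
Union: FOLLOW(Call) = { ], void }.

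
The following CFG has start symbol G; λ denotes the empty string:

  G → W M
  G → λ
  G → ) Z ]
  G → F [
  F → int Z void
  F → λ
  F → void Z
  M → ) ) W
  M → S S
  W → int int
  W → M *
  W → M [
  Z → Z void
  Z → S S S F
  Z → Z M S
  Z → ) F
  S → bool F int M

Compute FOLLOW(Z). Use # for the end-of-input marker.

In G → ) Z ]: add FIRST(]) = { ] }.
In F → int Z void: add FIRST(void) = { void }.
In F → void Z: Z is at the end, add FOLLOW(F) = { ), [, ], bool, int, void }.
In Z → Z void: add FIRST(void) = { void }.
In Z → Z M S: add FIRST(M S) = { ), bool }.
Union: FOLLOW(Z) = { ), [, ], bool, int, void }.

{ ), [, ], bool, int, void }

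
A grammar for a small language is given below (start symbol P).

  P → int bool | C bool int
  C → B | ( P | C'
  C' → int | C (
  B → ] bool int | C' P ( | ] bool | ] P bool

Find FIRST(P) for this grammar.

{ (, ], int }

P → int bool contributes {int}.
From P → C bool int: add FIRST(C) = { (, ], int }.
Union: FIRST(P) = { (, ], int }.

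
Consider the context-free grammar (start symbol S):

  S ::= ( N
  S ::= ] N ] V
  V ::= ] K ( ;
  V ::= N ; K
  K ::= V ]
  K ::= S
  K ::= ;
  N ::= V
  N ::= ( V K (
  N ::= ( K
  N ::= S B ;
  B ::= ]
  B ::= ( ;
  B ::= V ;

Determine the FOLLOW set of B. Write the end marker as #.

In N ::= S B ;: add FIRST(;) = { ; }.
Union: FOLLOW(B) = { ; }.

{ ; }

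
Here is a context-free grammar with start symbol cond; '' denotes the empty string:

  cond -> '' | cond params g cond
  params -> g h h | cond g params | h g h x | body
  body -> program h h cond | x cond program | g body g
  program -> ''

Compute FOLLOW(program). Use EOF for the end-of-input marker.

In body -> program h h cond: add FIRST(h h cond) = { h }.
In body -> x cond program: program is at the end, add FOLLOW(body) = { g }.
Union: FOLLOW(program) = { g, h }.

{ g, h }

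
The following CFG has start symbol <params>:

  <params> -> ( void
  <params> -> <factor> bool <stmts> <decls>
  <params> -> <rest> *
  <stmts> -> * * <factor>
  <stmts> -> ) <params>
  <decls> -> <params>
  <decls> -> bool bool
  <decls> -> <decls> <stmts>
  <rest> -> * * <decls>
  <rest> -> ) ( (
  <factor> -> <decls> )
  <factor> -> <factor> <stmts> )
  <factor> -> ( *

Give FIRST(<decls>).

From <decls> -> <params>: add FIRST(<params>) = { (, ), *, bool }.
<decls> -> bool bool contributes {bool}.
From <decls> -> <decls> <stmts>: add FIRST(<decls>) = { (, ), *, bool }.
Union: FIRST(<decls>) = { (, ), *, bool }.

{ (, ), *, bool }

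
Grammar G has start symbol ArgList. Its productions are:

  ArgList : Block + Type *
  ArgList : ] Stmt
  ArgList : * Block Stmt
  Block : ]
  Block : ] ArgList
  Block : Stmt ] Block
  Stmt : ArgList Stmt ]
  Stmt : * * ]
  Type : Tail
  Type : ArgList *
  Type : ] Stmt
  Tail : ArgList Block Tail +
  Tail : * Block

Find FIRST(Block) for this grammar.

{ *, ] }

Block : ] contributes {]}.
Block : ] ArgList contributes {]}.
From Block : Stmt ] Block: add FIRST(Stmt) = { *, ] }.
Union: FIRST(Block) = { *, ] }.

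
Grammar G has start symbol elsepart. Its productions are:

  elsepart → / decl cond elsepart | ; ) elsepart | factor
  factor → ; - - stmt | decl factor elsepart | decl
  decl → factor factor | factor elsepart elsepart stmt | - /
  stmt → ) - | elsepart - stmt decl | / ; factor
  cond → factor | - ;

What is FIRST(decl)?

From decl → factor factor: add FIRST(factor) = { -, ; }.
From decl → factor elsepart elsepart stmt: add FIRST(factor) = { -, ; }.
decl → - / contributes {-}.
Union: FIRST(decl) = { -, ; }.

{ -, ; }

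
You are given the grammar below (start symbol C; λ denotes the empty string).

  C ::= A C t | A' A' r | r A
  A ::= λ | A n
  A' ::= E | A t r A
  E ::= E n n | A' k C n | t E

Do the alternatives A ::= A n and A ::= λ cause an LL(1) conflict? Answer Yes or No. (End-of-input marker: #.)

FIRST(A n) = { n } and FIRST(λ) = { λ }.
The second alternative is nullable and FOLLOW(A) = { #, k, n, r, t } shares n with FIRST of the first — conflict.

Yes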